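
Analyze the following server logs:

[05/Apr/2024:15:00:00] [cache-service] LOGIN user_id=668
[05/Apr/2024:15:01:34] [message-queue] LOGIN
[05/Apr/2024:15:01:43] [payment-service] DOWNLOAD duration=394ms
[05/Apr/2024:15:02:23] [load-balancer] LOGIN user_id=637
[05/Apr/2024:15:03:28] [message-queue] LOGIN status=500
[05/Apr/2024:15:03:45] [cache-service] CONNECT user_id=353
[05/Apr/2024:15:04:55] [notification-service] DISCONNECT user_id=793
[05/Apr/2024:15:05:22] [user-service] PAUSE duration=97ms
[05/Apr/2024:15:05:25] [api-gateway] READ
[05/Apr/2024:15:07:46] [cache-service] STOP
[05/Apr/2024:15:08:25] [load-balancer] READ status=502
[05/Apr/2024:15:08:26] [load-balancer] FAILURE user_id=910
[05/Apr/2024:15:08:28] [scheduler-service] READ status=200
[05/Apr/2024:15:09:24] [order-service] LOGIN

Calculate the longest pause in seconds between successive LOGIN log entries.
356

To find the longest gap:

1. Extract all LOGIN events in chronological order
2. Calculate time differences between consecutive events
3. Find the maximum difference
4. Longest gap: 356 seconds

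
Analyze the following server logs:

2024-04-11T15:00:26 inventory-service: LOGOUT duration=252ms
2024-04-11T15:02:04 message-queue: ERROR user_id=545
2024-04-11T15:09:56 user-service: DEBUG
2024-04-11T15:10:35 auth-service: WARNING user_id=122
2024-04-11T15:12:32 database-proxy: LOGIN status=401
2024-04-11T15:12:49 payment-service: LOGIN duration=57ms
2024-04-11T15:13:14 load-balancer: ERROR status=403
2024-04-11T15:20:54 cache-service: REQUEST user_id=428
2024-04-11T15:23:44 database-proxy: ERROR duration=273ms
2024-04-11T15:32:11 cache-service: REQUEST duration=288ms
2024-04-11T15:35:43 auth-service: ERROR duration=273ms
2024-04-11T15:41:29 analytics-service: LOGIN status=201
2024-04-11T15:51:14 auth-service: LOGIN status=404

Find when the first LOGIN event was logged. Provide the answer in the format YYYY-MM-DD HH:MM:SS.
2024-04-11 15:12:32

To find the first event:

1. Filter for all LOGIN events
2. Sort by timestamp
3. Select the first one
4. Timestamp: 2024-04-11 15:12:32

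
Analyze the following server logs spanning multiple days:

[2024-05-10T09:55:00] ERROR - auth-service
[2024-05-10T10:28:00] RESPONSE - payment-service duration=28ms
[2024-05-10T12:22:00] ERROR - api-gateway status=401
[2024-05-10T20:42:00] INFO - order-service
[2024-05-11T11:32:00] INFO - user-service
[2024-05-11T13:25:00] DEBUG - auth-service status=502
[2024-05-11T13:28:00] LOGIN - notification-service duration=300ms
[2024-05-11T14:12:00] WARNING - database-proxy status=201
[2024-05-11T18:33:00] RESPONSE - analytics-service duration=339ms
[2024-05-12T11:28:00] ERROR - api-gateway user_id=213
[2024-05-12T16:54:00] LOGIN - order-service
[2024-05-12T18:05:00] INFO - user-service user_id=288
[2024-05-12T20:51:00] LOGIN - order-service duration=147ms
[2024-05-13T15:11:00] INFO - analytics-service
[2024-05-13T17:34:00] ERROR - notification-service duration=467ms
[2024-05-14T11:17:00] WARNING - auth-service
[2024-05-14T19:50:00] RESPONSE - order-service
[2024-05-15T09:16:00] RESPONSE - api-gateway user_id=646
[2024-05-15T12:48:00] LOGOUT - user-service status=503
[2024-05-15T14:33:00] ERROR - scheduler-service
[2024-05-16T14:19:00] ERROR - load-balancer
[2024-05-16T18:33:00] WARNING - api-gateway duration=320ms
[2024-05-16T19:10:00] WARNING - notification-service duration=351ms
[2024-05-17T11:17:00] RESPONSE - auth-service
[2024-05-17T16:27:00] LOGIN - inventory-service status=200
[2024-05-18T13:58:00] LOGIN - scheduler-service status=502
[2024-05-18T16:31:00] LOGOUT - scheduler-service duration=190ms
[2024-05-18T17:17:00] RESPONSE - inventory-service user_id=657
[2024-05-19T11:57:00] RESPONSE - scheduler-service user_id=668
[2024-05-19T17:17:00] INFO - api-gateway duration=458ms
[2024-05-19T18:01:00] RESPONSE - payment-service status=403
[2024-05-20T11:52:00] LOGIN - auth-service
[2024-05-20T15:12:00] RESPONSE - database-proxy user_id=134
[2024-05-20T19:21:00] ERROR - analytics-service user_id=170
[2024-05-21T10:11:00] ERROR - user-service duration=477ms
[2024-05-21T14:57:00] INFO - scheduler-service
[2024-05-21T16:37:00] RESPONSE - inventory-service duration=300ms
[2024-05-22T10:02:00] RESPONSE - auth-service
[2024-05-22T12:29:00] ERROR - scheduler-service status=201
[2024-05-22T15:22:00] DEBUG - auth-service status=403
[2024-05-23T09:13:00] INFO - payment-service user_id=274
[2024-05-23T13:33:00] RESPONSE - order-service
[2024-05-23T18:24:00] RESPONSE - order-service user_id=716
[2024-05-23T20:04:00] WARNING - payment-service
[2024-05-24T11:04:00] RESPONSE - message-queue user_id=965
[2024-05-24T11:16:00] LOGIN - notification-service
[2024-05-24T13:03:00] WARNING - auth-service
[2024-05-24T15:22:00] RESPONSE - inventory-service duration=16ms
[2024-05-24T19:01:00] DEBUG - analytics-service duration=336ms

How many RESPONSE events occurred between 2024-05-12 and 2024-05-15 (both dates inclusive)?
2

To filter by date range:

1. Date range: 2024-05-12 through 2024-05-15, both dates inclusive
2. Filter for RESPONSE events whose date falls in this range
3. Count matching events: 2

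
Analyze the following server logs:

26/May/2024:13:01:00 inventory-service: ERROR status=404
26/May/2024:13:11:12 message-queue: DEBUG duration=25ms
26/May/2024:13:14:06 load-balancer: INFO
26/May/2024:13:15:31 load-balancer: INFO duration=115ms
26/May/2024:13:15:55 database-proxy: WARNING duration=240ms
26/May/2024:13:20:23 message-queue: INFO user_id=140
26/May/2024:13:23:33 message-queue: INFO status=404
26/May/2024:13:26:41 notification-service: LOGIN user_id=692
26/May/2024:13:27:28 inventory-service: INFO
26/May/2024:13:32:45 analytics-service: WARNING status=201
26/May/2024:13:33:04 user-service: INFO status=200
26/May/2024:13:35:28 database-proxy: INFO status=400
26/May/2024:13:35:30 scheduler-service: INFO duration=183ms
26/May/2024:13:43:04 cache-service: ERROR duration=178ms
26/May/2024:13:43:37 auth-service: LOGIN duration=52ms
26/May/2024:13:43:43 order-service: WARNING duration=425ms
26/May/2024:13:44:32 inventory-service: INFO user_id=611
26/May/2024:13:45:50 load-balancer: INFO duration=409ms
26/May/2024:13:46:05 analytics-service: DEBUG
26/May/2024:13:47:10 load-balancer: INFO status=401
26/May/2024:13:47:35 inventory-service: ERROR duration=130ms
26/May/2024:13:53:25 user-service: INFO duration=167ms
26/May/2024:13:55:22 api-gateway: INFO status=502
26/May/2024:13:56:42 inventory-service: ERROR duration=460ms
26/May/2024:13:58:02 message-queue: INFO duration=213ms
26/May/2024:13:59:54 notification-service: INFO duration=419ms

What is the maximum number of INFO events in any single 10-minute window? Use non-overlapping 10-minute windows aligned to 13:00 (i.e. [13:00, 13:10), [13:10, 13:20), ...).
4

To find the burst window:

1. Divide the log period into non-overlapping 10-minute windows starting at 13:00
2. Count INFO events in each window
3. Find the window with maximum count
4. Maximum events in a window: 4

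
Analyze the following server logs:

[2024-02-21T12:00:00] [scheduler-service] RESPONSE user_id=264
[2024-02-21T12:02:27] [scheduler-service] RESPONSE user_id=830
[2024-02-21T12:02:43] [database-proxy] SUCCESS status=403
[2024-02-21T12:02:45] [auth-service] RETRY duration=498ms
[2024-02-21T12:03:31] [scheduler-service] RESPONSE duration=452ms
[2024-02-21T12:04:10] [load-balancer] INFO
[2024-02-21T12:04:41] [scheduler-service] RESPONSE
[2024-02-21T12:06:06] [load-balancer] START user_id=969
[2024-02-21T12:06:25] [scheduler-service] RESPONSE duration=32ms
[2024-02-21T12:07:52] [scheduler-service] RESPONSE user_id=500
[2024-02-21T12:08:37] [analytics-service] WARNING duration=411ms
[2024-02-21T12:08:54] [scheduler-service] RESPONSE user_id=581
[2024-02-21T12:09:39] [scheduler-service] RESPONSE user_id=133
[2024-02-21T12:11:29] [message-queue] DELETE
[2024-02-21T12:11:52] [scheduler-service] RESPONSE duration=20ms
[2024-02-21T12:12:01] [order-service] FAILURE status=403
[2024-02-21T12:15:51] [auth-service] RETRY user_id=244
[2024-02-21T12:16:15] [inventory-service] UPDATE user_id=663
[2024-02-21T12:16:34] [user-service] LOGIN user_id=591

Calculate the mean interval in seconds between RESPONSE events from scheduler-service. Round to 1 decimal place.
89.0

To calculate average interval:

1. Find all RESPONSE events for scheduler-service in order
2. Calculate time gaps between consecutive events
3. Compute mean of gaps: 712 / 8 = 89.0 seconds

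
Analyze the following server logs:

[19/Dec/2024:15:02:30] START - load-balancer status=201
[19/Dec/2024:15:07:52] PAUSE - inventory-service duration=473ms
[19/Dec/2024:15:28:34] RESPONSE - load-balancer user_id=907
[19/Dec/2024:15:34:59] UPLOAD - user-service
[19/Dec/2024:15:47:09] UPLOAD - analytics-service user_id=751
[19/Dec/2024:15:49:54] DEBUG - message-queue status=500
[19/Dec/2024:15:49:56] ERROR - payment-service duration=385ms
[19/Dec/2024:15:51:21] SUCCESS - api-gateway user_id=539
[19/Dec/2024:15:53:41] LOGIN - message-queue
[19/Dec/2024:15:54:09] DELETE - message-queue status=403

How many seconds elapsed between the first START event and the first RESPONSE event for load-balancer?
1564

To find the time between events:

1. Locate the first START event for load-balancer: 19/Dec/2024:15:02:30
2. Locate the first RESPONSE event for load-balancer: 19/Dec/2024:15:28:34
3. Calculate the difference: 19/Dec/2024:15:28:34 - 19/Dec/2024:15:02:30 = 1564 seconds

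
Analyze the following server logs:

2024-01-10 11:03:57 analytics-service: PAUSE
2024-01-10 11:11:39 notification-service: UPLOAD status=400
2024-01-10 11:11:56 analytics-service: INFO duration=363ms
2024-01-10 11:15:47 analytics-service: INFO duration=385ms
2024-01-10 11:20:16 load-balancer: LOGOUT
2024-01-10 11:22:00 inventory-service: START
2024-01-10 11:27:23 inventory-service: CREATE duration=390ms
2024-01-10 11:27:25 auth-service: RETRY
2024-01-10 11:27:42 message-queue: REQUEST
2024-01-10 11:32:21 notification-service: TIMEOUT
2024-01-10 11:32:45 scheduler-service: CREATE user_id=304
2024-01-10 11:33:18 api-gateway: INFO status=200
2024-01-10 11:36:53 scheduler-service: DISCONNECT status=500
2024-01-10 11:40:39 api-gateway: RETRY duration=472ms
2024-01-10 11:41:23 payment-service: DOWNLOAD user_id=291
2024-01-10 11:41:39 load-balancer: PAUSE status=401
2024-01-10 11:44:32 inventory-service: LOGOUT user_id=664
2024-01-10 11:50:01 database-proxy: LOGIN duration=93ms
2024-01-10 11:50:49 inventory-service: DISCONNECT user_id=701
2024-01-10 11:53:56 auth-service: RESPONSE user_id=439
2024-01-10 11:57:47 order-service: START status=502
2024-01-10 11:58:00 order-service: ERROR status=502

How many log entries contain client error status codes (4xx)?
2

To find matching entries:

1. Pattern to match: client error status codes (4xx)
2. Scan each log entry for the pattern
3. Count matches: 2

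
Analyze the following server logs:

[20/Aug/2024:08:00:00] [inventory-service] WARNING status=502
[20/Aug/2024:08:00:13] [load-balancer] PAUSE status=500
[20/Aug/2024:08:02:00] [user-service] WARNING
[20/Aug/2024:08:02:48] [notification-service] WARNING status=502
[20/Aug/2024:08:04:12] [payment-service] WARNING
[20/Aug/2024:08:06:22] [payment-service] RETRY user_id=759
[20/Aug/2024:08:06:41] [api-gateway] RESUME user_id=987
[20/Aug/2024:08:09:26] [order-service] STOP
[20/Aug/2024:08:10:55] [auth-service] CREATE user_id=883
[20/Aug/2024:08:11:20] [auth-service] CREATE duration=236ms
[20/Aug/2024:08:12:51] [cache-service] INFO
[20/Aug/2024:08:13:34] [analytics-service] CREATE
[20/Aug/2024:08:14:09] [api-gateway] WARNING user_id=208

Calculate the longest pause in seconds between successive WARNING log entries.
597

To find the longest gap:

1. Extract all WARNING events in chronological order
2. Calculate time differences between consecutive events
3. Find the maximum difference
4. Longest gap: 597 seconds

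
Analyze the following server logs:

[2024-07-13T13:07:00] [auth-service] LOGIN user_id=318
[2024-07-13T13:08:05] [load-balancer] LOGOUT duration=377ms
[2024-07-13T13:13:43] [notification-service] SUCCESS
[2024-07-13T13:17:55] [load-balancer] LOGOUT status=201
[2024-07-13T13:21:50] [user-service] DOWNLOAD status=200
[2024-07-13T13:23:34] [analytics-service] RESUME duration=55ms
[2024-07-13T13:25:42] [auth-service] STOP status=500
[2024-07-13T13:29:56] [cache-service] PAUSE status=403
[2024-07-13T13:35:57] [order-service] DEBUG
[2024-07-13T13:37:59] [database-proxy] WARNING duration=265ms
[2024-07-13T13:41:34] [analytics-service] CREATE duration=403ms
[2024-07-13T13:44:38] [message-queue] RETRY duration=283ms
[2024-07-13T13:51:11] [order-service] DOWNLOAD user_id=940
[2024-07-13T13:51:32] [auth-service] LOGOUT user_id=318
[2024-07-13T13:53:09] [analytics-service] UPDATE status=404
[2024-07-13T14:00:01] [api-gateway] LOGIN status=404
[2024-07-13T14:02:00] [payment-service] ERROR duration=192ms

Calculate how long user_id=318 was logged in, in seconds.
2672

To calculate session duration:

1. Find LOGIN event for user_id=318: 2024-07-13T13:07:00
2. Find LOGOUT event for user_id=318: 2024-07-13T13:51:32
3. Session duration: 2024-07-13T13:51:32 - 2024-07-13T13:07:00 = 2672 seconds (44 minutes)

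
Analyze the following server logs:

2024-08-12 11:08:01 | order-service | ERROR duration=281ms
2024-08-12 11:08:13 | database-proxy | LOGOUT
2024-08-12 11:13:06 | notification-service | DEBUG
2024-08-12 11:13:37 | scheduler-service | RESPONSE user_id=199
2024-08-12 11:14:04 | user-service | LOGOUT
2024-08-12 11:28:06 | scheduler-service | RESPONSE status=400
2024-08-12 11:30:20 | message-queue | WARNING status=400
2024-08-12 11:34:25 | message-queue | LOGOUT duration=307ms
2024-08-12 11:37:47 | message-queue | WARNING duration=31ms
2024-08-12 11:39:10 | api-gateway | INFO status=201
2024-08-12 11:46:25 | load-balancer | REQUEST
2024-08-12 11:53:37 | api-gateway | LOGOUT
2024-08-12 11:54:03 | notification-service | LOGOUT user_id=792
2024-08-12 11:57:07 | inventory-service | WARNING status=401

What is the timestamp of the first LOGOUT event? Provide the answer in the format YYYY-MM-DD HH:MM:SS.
2024-08-12 11:08:13

To find the first event:

1. Filter for all LOGOUT events
2. Sort by timestamp
3. Select the first one
4. Timestamp: 2024-08-12 11:08:13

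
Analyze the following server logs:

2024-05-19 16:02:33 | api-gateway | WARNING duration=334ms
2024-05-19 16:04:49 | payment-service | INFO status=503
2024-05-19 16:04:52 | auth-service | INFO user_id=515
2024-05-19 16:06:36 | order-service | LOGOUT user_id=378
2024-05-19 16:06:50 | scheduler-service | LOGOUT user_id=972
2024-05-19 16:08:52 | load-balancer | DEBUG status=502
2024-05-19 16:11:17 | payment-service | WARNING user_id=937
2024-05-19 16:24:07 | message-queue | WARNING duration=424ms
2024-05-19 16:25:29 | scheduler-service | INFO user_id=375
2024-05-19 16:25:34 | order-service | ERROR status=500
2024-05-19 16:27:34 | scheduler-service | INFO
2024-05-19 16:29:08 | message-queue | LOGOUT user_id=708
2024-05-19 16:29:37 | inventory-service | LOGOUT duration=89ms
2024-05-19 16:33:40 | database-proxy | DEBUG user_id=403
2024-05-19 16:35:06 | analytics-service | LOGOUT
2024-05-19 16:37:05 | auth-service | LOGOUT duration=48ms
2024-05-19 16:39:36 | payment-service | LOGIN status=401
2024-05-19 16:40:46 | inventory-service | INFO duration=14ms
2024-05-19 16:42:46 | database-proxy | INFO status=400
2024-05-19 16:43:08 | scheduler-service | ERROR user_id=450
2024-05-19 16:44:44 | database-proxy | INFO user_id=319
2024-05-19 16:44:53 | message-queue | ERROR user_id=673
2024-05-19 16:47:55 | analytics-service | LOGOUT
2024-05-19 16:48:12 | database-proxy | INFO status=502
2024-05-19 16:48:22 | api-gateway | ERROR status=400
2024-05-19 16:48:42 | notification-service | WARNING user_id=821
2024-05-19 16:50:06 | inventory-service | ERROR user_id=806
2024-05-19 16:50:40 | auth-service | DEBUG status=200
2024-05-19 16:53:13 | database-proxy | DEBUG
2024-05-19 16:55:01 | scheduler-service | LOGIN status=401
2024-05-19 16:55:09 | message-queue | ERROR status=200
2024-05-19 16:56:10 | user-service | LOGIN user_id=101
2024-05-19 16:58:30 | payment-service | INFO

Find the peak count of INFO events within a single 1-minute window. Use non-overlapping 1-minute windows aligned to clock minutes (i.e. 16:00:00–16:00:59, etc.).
2

To find the burst window:

1. Divide the log period into non-overlapping 1-minute windows starting at 16:00
2. Count INFO events in each window
3. Find the window with maximum count
4. Maximum events in a window: 2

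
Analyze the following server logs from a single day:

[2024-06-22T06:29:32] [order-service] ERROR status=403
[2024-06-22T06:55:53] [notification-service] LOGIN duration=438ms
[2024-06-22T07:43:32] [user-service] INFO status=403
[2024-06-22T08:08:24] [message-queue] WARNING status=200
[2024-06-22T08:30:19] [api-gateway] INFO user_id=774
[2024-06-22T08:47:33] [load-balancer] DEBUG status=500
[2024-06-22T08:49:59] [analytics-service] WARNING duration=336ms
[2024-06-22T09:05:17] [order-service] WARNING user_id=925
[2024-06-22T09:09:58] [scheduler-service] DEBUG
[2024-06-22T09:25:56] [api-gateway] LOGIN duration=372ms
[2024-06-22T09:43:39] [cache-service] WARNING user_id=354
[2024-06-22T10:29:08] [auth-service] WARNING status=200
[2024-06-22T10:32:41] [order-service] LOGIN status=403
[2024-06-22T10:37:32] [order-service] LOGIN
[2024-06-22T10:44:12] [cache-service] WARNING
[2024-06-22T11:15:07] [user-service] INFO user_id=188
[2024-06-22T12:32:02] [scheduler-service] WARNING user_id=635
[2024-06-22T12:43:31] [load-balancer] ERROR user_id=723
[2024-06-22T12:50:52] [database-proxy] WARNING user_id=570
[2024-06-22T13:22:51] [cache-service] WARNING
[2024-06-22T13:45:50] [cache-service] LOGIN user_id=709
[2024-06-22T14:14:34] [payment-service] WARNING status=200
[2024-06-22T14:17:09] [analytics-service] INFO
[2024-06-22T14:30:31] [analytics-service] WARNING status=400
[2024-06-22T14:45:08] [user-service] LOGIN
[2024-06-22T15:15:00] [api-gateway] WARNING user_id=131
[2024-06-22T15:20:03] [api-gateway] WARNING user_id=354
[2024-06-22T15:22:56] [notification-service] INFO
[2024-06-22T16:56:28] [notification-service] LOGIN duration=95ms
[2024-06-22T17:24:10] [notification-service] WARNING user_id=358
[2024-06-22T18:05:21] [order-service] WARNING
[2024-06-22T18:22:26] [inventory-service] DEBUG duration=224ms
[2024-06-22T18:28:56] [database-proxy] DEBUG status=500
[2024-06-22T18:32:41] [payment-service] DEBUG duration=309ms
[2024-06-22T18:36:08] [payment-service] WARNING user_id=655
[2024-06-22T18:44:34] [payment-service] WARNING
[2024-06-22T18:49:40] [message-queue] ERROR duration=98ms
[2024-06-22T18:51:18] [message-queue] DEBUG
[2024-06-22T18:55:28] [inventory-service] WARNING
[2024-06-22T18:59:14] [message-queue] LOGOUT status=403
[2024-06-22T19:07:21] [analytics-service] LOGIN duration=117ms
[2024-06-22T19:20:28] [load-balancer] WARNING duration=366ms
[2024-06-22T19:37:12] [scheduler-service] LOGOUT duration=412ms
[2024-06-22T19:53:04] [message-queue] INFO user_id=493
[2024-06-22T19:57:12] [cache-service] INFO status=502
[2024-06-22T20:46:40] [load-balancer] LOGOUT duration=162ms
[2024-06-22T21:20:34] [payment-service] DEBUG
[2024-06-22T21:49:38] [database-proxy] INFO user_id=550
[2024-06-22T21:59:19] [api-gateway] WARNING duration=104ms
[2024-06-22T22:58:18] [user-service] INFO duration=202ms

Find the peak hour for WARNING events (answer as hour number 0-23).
18

To find the peak hour:

1. Group all WARNING events by hour
2. Count events in each hour
3. Find hour with maximum count
4. Peak hour: 18 (with 4 events)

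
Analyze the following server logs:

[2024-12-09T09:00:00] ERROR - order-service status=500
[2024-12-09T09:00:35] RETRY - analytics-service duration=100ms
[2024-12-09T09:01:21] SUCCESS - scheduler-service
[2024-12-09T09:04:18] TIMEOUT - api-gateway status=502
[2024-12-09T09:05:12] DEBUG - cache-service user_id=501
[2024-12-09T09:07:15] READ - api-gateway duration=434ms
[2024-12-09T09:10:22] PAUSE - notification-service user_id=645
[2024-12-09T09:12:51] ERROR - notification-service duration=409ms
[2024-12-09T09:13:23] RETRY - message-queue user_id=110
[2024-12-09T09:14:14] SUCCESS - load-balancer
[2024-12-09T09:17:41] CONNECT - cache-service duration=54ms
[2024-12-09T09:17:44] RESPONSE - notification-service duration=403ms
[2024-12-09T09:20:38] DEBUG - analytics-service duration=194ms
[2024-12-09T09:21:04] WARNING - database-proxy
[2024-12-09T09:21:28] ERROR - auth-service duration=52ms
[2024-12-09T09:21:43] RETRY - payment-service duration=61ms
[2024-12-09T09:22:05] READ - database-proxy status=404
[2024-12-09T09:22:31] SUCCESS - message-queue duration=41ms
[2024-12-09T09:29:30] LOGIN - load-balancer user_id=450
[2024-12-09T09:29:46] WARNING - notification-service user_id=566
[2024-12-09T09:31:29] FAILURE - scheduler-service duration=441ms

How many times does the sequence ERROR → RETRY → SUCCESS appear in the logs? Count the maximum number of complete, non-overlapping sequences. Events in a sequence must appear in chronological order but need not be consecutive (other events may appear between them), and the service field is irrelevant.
3

To count sequences:

1. Look for pattern: ERROR → RETRY → SUCCESS
2. Greedily scan the log in chronological order, matching each sequence element in turn (ignoring service)
3. Each time the full pattern completes, increment the count and restart matching from the next event
4. Complete non-overlapping sequences found: 3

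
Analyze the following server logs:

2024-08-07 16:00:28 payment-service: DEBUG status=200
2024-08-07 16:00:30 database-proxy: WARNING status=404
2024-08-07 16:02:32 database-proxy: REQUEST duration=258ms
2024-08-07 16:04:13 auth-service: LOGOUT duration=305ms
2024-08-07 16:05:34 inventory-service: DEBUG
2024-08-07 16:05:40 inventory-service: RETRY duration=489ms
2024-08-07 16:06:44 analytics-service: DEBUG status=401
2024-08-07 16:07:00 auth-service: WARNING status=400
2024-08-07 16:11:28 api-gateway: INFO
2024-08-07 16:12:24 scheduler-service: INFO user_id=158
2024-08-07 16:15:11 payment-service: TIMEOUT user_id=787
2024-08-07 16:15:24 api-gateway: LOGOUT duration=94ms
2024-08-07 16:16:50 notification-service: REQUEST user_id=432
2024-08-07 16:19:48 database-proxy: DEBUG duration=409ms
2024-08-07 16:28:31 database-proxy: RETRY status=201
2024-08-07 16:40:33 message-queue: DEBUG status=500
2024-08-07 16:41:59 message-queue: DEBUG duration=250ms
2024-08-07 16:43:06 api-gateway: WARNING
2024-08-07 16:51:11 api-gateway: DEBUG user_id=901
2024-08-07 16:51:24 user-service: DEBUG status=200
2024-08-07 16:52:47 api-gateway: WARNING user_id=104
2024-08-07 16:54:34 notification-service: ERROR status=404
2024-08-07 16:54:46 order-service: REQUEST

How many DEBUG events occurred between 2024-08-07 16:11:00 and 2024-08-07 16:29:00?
1

To count events in the time window:

1. Window boundaries: 2024-08-07 16:11:00 to 2024-08-07 16:29:00
2. Filter for DEBUG events within this window
3. Count matching events: 1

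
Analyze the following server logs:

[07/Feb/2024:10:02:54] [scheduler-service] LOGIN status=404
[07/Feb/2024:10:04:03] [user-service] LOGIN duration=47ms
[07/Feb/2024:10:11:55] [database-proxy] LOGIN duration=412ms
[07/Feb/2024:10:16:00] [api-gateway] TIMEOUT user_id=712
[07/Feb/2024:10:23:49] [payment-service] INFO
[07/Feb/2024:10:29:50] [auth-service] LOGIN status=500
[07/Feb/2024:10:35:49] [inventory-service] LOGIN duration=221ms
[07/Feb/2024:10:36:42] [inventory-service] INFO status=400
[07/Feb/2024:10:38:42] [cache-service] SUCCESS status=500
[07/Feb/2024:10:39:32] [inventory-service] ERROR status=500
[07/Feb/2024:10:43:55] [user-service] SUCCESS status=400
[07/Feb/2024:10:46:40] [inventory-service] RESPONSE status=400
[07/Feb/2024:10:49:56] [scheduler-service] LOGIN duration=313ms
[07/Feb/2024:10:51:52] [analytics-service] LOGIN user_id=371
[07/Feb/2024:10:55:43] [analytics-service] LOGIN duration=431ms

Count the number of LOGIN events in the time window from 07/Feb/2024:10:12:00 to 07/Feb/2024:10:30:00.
1

To count events in the time window:

1. Window boundaries: 07/Feb/2024:10:12:00 to 07/Feb/2024:10:30:00
2. Filter for LOGIN events within this window
3. Count matching events: 1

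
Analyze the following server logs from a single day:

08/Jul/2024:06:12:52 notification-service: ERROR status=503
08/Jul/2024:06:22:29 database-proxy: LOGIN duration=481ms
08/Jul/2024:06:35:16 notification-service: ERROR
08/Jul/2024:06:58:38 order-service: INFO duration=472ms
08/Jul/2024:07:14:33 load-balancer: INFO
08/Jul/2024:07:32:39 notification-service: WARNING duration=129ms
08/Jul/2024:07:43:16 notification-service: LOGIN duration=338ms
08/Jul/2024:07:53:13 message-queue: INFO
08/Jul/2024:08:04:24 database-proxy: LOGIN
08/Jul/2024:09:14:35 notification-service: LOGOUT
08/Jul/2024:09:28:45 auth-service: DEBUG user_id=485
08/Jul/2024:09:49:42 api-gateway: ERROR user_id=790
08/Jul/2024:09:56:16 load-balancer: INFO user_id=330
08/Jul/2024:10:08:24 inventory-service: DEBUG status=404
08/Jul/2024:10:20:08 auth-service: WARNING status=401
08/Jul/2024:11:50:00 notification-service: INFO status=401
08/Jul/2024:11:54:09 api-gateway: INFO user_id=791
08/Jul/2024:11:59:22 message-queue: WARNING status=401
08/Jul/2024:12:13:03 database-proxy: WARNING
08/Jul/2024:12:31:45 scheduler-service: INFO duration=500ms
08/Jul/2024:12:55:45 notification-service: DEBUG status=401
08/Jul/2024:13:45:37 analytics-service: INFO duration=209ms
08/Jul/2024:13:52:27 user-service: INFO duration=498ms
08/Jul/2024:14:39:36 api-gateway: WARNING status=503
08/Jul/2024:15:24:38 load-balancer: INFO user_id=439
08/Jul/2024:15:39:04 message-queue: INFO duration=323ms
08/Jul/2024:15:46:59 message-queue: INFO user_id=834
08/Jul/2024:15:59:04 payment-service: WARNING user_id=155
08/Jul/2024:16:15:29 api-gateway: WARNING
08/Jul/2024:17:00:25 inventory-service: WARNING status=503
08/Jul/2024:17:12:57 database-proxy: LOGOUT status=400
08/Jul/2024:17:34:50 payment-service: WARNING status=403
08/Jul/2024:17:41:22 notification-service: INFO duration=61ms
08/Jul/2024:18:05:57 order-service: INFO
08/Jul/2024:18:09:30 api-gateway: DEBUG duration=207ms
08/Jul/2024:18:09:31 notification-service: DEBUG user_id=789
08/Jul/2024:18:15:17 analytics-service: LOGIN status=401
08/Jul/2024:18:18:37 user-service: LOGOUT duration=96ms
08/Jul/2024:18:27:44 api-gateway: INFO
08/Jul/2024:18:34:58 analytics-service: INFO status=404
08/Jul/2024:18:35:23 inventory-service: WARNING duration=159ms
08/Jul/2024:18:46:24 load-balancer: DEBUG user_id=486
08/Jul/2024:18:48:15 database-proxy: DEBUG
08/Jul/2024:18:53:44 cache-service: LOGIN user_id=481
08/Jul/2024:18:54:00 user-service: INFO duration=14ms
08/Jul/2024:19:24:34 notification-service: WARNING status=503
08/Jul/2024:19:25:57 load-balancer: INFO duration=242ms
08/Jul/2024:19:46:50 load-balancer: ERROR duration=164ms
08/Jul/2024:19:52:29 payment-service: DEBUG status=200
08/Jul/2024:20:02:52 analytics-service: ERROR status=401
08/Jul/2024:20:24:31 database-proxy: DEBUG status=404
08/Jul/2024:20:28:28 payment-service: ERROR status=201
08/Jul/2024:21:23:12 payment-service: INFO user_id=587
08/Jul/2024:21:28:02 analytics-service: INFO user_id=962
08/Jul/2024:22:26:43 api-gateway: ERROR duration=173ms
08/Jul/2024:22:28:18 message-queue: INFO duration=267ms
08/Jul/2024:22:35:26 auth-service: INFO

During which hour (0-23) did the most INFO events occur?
18

To find the peak hour:

1. Group all INFO events by hour
2. Count events in each hour
3. Find hour with maximum count
4. Peak hour: 18 (with 4 events)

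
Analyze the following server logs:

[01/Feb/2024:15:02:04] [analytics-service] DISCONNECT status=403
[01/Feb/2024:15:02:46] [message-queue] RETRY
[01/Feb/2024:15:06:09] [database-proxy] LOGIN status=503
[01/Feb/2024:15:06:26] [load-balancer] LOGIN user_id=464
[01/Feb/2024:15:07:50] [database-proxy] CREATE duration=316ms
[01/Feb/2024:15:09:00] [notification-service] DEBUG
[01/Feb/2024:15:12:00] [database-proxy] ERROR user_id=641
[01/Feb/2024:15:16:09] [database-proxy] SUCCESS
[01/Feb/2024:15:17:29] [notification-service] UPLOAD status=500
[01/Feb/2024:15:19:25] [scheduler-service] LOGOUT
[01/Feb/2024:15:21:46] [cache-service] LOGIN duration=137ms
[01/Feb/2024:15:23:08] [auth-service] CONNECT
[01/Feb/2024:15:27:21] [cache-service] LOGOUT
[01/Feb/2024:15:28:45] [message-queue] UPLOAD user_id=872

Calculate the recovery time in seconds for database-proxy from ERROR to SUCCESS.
249

To calculate recovery time:

1. Find ERROR event for database-proxy: 01/Feb/2024:15:12:00
2. Find next SUCCESS event for database-proxy: 01/Feb/2024:15:16:09
3. Recovery time: 01/Feb/2024:15:16:09 - 01/Feb/2024:15:12:00 = 249 seconds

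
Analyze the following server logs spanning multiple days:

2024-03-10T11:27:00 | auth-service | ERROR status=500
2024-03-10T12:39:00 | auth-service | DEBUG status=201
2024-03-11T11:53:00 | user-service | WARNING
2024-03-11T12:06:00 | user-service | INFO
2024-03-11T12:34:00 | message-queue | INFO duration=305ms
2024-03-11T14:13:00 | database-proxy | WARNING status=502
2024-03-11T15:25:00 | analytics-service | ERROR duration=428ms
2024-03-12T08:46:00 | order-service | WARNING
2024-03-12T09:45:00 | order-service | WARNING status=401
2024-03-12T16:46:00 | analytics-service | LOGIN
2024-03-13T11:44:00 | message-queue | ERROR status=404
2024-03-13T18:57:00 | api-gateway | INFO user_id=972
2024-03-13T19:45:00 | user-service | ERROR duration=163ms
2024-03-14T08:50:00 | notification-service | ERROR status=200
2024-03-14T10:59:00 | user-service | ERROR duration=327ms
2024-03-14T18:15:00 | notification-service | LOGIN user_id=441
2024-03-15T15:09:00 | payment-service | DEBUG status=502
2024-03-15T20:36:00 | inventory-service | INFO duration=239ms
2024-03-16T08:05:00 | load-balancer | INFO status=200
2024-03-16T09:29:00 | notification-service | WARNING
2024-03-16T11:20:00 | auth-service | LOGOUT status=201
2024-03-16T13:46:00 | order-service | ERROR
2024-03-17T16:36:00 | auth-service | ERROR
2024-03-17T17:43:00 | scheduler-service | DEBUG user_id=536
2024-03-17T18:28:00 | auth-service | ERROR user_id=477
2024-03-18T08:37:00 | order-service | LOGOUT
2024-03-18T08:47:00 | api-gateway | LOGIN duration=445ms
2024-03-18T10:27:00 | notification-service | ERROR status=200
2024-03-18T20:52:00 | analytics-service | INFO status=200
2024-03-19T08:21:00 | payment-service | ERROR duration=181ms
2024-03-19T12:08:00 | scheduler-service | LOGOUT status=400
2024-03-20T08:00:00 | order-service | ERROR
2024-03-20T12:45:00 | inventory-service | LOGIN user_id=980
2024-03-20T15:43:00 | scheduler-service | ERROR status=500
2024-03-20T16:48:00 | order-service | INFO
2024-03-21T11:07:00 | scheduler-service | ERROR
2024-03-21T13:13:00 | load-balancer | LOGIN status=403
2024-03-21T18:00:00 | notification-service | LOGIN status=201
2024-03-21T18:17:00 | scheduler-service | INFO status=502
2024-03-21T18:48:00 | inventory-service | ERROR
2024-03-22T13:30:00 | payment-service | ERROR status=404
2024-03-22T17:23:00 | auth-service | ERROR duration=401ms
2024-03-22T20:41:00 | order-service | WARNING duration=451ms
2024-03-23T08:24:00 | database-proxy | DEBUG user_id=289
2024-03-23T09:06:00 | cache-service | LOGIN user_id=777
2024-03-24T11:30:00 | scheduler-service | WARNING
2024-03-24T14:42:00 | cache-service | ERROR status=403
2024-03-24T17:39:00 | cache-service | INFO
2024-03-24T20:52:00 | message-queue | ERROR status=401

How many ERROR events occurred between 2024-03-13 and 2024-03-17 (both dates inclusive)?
7

To filter by date range:

1. Date range: 2024-03-13 through 2024-03-17, both dates inclusive
2. Filter for ERROR events whose date falls in this range
3. Count matching events: 7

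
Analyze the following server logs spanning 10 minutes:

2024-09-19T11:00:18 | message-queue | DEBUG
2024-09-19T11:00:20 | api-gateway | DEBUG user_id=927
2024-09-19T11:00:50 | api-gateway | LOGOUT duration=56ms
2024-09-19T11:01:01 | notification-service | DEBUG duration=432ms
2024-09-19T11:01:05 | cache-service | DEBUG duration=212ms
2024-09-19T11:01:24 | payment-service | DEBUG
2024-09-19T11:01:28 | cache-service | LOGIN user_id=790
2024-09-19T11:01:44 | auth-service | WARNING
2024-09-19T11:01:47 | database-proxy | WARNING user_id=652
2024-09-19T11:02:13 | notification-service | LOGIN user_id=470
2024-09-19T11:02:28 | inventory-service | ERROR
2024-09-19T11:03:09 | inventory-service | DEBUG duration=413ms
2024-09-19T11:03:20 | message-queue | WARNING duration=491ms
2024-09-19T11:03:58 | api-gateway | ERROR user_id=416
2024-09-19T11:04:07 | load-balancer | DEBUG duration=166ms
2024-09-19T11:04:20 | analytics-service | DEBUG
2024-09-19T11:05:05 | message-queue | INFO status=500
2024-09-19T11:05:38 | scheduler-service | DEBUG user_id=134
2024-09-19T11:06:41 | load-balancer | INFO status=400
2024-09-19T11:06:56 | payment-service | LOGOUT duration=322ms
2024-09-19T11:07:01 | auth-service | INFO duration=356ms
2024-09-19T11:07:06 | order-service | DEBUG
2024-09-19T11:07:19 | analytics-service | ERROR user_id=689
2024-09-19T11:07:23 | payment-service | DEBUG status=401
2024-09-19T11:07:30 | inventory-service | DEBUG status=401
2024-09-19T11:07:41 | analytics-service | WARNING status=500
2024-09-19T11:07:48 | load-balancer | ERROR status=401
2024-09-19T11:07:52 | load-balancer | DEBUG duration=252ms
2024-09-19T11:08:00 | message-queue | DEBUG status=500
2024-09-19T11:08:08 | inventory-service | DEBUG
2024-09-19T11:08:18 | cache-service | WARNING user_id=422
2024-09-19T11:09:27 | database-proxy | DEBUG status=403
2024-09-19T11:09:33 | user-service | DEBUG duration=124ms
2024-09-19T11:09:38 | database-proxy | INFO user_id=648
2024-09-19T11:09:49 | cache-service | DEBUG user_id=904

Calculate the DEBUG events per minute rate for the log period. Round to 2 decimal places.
1.8

To calculate the rate:

1. Count total DEBUG events: 18
2. Total time period: 10 minutes
3. Rate = 18 / 10 = 1.8 events per minute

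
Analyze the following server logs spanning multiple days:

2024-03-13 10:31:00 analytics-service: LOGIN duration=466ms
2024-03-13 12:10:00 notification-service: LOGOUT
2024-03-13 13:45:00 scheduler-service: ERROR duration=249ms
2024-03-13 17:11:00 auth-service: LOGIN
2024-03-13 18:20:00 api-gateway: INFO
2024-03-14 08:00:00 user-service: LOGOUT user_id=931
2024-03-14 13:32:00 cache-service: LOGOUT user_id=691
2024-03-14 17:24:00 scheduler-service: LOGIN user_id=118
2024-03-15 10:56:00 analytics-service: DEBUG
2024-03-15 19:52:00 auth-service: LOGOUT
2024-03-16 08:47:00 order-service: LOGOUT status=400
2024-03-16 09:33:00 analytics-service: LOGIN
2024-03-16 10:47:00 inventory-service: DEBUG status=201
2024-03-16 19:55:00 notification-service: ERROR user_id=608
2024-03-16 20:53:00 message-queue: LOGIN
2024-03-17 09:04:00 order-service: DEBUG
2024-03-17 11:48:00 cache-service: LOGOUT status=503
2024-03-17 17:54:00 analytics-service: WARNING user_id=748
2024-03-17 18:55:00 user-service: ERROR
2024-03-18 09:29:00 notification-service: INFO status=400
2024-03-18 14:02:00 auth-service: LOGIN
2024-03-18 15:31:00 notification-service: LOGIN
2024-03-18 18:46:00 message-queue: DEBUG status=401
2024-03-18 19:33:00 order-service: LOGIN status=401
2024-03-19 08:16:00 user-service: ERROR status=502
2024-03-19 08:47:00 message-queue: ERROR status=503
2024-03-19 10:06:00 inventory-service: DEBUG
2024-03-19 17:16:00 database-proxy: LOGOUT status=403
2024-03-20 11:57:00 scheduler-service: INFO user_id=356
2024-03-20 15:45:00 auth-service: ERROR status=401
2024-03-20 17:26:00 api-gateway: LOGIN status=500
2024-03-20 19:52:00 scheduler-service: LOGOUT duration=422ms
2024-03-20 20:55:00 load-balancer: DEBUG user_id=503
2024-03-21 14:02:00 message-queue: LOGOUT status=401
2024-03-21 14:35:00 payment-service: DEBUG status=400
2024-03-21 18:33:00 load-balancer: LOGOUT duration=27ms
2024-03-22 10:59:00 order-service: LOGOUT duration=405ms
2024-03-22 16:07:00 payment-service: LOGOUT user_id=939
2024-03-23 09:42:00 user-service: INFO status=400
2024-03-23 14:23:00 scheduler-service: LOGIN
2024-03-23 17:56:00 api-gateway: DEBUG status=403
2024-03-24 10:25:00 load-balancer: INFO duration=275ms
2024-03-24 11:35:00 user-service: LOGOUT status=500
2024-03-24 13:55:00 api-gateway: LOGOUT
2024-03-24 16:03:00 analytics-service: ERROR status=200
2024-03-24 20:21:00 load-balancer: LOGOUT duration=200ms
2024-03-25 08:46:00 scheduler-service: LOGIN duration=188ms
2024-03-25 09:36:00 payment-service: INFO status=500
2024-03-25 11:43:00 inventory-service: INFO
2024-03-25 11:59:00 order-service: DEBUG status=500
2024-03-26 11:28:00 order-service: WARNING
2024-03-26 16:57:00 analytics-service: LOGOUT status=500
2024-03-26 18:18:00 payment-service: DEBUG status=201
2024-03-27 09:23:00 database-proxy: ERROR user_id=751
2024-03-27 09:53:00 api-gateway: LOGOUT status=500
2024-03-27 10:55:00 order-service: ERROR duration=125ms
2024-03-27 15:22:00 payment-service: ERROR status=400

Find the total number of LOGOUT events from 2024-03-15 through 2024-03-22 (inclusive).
9

To filter by date range:

1. Date range: 2024-03-15 through 2024-03-22, both dates inclusive
2. Filter for LOGOUT events whose date falls in this range
3. Count matching events: 9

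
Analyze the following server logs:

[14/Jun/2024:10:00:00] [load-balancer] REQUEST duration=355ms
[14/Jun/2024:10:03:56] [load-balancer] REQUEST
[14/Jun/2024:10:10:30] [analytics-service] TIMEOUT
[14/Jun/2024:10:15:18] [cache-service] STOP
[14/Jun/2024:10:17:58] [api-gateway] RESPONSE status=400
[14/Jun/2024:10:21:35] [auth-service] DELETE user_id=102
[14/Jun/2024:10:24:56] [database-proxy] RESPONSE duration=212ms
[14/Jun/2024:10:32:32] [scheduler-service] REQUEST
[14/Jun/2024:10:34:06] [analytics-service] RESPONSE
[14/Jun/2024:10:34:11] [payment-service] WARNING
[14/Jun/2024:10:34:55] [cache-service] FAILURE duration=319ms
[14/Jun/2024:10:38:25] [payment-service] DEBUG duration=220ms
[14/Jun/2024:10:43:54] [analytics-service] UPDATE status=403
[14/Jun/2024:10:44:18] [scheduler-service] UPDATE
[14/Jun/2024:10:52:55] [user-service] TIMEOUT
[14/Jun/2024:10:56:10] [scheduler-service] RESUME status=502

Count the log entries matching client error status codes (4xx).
2

To find matching entries:

1. Pattern to match: client error status codes (4xx)
2. Scan each log entry for the pattern
3. Count matches: 2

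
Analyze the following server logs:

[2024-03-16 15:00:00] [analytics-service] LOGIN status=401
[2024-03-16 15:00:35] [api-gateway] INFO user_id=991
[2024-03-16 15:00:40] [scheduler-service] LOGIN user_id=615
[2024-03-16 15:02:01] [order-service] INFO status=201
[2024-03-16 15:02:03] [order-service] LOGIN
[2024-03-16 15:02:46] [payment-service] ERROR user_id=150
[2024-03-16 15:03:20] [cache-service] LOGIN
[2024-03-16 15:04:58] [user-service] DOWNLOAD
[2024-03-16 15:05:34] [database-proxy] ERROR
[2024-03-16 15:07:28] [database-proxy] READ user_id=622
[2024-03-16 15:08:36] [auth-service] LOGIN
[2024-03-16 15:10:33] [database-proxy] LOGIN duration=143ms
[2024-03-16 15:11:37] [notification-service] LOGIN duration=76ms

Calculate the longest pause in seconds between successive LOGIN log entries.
316

To find the longest gap:

1. Extract all LOGIN events in chronological order
2. Calculate time differences between consecutive events
3. Find the maximum difference
4. Longest gap: 316 seconds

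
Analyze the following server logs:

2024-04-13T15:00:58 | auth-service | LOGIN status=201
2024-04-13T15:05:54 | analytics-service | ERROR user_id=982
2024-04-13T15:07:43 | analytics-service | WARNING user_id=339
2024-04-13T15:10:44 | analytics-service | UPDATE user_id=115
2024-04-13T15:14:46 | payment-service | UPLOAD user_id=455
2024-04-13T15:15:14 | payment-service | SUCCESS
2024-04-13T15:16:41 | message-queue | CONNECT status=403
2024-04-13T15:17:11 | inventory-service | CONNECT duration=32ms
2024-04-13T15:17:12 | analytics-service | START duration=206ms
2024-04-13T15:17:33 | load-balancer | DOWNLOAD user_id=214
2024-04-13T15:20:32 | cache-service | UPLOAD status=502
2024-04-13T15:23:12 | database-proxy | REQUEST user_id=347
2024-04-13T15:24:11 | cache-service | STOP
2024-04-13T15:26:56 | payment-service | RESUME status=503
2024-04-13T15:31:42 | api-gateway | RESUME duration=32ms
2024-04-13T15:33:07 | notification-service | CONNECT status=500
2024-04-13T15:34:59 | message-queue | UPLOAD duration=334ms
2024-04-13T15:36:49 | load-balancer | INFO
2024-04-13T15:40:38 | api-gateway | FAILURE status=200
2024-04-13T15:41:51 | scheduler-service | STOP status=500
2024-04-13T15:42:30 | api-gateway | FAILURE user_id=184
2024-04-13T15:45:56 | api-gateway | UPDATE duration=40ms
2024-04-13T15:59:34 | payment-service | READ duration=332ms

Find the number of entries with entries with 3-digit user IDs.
7

To find matching entries:

1. Pattern to match: entries with 3-digit user IDs
2. Scan each log entry for the pattern
3. Count matches: 7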